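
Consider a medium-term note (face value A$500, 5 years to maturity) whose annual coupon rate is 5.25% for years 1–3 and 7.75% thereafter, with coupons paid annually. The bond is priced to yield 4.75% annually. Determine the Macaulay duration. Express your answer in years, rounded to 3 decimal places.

4.530 years

Periodic yield y = 0.0475. Discount each cash flow and weight by its year:
  t   CF        PV=CF/(1+0.0475)^t    t·PV
  1        26.25        25.0597        25.0597
  2        26.25        23.9233        47.8466
  3        26.25        22.8385        68.5154
  4        38.75        32.1852       128.7406
  5       538.75       427.1861     2,135.9306
  Σ                    531.1927     2,406.0929
Price P = Σ PV = 531.1927.
Macaulay duration = Σ(t·PV) / P = 2,406.0929 / 531.1927 = 4.52960 years.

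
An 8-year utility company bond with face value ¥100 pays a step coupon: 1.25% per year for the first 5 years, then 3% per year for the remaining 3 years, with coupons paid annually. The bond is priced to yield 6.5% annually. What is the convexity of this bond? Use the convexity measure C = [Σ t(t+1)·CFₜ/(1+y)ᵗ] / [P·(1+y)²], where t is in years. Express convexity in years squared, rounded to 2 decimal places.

With y = 0.065:
  t   CF        PV=CF/(1+0.065)^t    t·PV        t(t+1)·PV
  1         1.25         1.1737         1.1737           2.3474
  2         1.25         1.1021         2.2041           6.6124
  3         1.25         1.0348         3.1044          12.4177
  4         1.25         0.9717         3.8866          19.4331
  5         1.25         0.9124         4.5618          27.3705
  6         3.00         2.0560        12.3360          86.3521
  7         3.00         1.9305        13.5136         108.1090
  8       103.00        62.2358       497.8865       4,480.9785
  Σ                     71.4169       538.6668       4,743.6208
P = 71.4169.
Convexity = Σ t(t+1)·PV / [P·(1+y)²] = 4,743.6208 / (71.4169 × 1.134225) = 58.56114.

58.56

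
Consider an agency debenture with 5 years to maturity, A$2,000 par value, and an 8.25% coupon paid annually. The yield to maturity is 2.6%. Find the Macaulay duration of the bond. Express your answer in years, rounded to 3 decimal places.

Periodic yield y = 0.026. Discount each cash flow and weight by its year:
  t   CF        PV=CF/(1+0.026)^t    t·PV
  1       165.00       160.8187       160.8187
  2       165.00       156.7434       313.4868
  3       165.00       152.7713       458.3140
  4       165.00       148.8999       595.5997
  5     2,165.00     1,904.2374     9,521.1871
  Σ                  2,523.4708    11,049.4063
Price P = Σ PV = 2,523.4708.
Macaulay duration = Σ(t·PV) / P = 11,049.4063 / 2,523.4708 = 4.37865 years.

4.379 years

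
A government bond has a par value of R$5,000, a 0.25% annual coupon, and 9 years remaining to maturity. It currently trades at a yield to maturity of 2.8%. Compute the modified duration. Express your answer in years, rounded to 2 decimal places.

Periodic yield y = 0.028. First find Macaulay duration:
  t   CF        PV=CF/(1+0.028)^t    t·PV
  1        12.50        12.1595        12.1595
  2        12.50        11.8283        23.6567
  3        12.50        11.5062        34.5185
  4        12.50        11.1928        44.7711
  5        12.50        10.8879        54.4395
  6        12.50        10.5914        63.5481
  7        12.50        10.3029        72.1201
  8        12.50        10.0222        80.1780
  9     5,012.50     3,909.4562    35,185.1060
  Σ                  3,997.9474    35,570.4974
P = 3,997.9474; Macaulay duration = 35,570.4974 / 3,997.9474 = 8.89719 years.
Modified duration = D_Mac / (1 + y) = 8.89719 / 1.028 = 8.65485 years.

8.65 years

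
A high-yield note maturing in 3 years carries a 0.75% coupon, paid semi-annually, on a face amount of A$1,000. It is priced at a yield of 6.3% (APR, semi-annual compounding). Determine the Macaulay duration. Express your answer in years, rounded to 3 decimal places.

2.969 years

Periodic yield y = 0.0315. Discount each cash flow and weight by its period:
  t   CF        PV=CF/(1+0.0315)^t    t·PV
  1         3.75         3.6355         3.6355
  2         3.75         3.5245         7.0489
  3         3.75         3.4168        10.2505
  4         3.75         3.3125        13.2500
  5         3.75         3.2113        16.0567
  6     1,003.75       833.3169     4,999.9011
  Σ                    850.4174     5,050.1426
Price P = Σ PV = 850.4174.
Macaulay duration = Σ(t·PV) / P = 5,050.1426 / 850.4174 = 5.93843 half-year periods.
In years: 5.93843 / 2 = 2.96921 years.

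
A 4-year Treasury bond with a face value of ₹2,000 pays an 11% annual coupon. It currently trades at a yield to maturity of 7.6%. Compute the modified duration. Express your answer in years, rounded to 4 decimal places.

3.2293 years

Periodic yield y = 0.076. First find Macaulay duration:
  t   CF        PV=CF/(1+0.076)^t    t·PV
  1       220.00       204.4610       204.4610
  2       220.00       190.0195       380.0390
  3       220.00       176.5980       529.7941
  4     2,220.00     1,656.1661     6,624.6644
  Σ                  2,227.2446     7,738.9584
P = 2,227.2446; Macaulay duration = 7,738.9584 / 2,227.2446 = 3.47468 years.
Modified duration = D_Mac / (1 + y) = 3.47468 / 1.076 = 3.22925 years.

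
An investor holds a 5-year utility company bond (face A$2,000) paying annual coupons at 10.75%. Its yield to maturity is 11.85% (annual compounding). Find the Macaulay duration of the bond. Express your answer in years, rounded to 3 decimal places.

Periodic yield y = 0.1185. Discount each cash flow and weight by its year:
  t   CF        PV=CF/(1+0.1185)^t    t·PV
  1       215.00       192.2217       192.2217
  2       215.00       171.8567       343.7134
  3       215.00       153.6493       460.9478
  4       215.00       137.3708       549.4833
  5     2,215.00     1,265.3008     6,326.5041
  Σ                  1,920.3993     7,872.8703
Price P = Σ PV = 1,920.3993.
Macaulay duration = Σ(t·PV) / P = 7,872.8703 / 1,920.3993 = 4.09960 years.

4.100 years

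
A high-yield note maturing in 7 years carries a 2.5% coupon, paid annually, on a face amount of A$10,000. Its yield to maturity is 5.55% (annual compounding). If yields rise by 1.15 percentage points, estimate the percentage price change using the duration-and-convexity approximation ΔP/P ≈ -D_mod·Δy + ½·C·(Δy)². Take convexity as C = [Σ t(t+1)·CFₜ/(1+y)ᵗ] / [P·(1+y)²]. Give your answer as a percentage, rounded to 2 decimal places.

With y = 0.0555:
  t   CF        PV=CF/(1+0.0555)^t    t·PV        t(t+1)·PV
  1       250.00       236.8546       236.8546         473.7091
  2       250.00       224.4004       448.8007       1,346.4021
  3       250.00       212.6010       637.8030       2,551.2120
  4       250.00       201.4221       805.6883       4,028.4414
  5       250.00       190.8310       954.1548       5,724.9286
  6       250.00       180.7967     1,084.7804       7,593.4629
  7    10,250.00     7,022.8954    49,160.2680     393,282.1441
  Σ                  8,269.8011    53,328.3497     415,000.3002
P = 8,269.8011; D_Mac = 6.44856 yrs; D_mod = 6.10949 yrs; C = 45.04399.
Duration effect: -6.10949 × (+0.0115) = -0.070259
Convexity effect: 0.5 × 45.04399 × (0.0115)² = +0.0029785
ΔP/P ≈ -0.070259 + 0.0029785 = -0.067281 = -6.7281%.

-6.73%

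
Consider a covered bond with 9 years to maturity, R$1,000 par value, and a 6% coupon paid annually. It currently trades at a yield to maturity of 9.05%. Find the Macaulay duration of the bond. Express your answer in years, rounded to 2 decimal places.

6.99 years

Periodic yield y = 0.0905. Discount each cash flow and weight by its year:
  t   CF        PV=CF/(1+0.0905)^t    t·PV
  1        60.00        55.0206        55.0206
  2        60.00        50.4545       100.9090
  3        60.00        46.2673       138.8019
  4        60.00        42.4276       169.7104
  5        60.00        38.9066       194.5328
  6        60.00        35.6777       214.0664
  7        60.00        32.7169       229.0180
  8        60.00        30.0017       240.0136
  9     1,060.00       486.0432     4,374.3884
  Σ                    817.5161     5,716.4613
Price P = Σ PV = 817.5161.
Macaulay duration = Σ(t·PV) / P = 5,716.4613 / 817.5161 = 6.99248 years.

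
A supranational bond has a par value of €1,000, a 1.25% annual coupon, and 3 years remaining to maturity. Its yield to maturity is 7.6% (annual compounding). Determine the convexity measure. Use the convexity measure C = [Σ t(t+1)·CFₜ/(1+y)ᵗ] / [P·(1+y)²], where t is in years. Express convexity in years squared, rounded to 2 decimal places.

With y = 0.076:
  t   CF        PV=CF/(1+0.076)^t    t·PV        t(t+1)·PV
  1        12.50        11.6171        11.6171          23.2342
  2        12.50        10.7966        21.5931          64.7794
  3     1,012.50       812.7523     2,438.2570       9,753.0278
  Σ                    835.1660     2,471.4672       9,841.0414
P = 835.1660.
Convexity = Σ t(t+1)·PV / [P·(1+y)²] = 9,841.0414 / (835.1660 × 1.157776) = 10.17756.

10.18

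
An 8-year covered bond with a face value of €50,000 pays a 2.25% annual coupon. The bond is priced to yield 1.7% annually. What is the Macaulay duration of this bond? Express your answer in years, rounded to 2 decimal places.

Periodic yield y = 0.017. Discount each cash flow and weight by its year:
  t   CF        PV=CF/(1+0.017)^t    t·PV
  1     1,125.00     1,106.1947     1,106.1947
  2     1,125.00     1,087.7037     2,175.4075
  3     1,125.00     1,069.5219     3,208.5656
  4     1,125.00     1,051.6439     4,206.5756
  5     1,125.00     1,034.0648     5,170.3240
  6     1,125.00     1,016.7796     6,100.6773
  7     1,125.00       999.7832     6,998.4827
  8    51,125.00    44,675.1169   357,400.9352
  Σ                 52,040.8087   386,367.1626
Price P = Σ PV = 52,040.8087.
Macaulay duration = Σ(t·PV) / P = 386,367.1626 / 52,040.8087 = 7.42431 years.

7.42 years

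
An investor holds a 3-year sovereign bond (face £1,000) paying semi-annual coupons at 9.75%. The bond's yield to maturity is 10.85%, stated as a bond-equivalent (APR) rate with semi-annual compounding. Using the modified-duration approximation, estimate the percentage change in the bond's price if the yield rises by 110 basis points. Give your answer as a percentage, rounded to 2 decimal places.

-2.78%

Periodic yield y = 0.05425. Modified duration first:
  t   CF        PV=CF/(1+0.05425)^t    t·PV
  1        48.75        46.2414        46.2414
  2        48.75        43.8619        87.7238
  3        48.75        41.6048       124.8145
  4        48.75        39.4639       157.8557
  5        48.75        37.4332       187.1658
  6     1,048.75       763.8539     4,583.1236
  Σ                    972.4591     5,186.9248
P = 972.4591; D_Mac = 5.33382 half-year periods = 2.66691 yrs; D_mod = 2.66691/(1+0.05425) = 2.52968 yrs.
ΔP/P ≈ -D_mod · Δy = -2.52968 × (+0.011) = -0.027826 = -2.7826%.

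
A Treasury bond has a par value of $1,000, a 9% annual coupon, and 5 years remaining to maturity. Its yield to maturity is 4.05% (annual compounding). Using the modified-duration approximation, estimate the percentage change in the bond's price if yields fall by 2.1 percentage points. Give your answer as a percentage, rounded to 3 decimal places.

Periodic yield y = 0.0405. Modified duration first:
  t   CF        PV=CF/(1+0.0405)^t    t·PV
  1        90.00        86.4969        86.4969
  2        90.00        83.1301       166.2602
  3        90.00        79.8944       239.6832
  4        90.00        76.7846       307.1384
  5     1,090.00       893.7500     4,468.7502
  Σ                  1,220.0560     5,268.3289
P = 1,220.0560; D_Mac = 4.31810 yrs; D_mod = 4.31810/(1+0.0405) = 4.15003 yrs.
ΔP/P ≈ -D_mod · Δy = -4.15003 × (-0.021) = +0.087151 = +8.7151%.

+8.715%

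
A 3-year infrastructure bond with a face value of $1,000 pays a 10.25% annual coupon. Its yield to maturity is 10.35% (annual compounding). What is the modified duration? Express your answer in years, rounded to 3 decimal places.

2.473 years

Periodic yield y = 0.1035. First find Macaulay duration:
  t   CF        PV=CF/(1+0.1035)^t    t·PV
  1       102.50        92.8863        92.8863
  2       102.50        84.1742       168.3485
  3     1,102.50       820.4679     2,461.4037
  Σ                    997.5284     2,722.6384
P = 997.5284; Macaulay duration = 2,722.6384 / 997.5284 = 2.72938 years.
Modified duration = D_Mac / (1 + y) = 2.72938 / 1.1035 = 2.47339 years.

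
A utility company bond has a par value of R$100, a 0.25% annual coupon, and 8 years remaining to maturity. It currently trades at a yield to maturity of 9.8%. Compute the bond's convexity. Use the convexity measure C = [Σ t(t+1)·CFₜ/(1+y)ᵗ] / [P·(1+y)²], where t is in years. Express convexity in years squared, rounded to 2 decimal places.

With y = 0.098:
  t   CF        PV=CF/(1+0.098)^t    t·PV        t(t+1)·PV
  1         0.25         0.2277         0.2277           0.4554
  2         0.25         0.2074         0.4147           1.2442
  3         0.25         0.1889         0.5666           2.2663
  4         0.25         0.1720         0.6880           3.4400
  5         0.25         0.1566         0.7832           4.6995
  6         0.25         0.1427         0.8560           5.9920
  7         0.25         0.1299         0.9095           7.2763
  8       100.25        47.4532       379.6257       3,416.6316
  Σ                     48.6784       384.0715       3,442.0053
P = 48.6784.
Convexity = Σ t(t+1)·PV / [P·(1+y)²] = 3,442.0053 / (48.6784 × 1.205604) = 58.65037.

58.65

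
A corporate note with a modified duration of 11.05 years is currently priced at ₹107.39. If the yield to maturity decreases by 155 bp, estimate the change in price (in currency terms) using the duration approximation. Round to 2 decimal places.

+₹18.39

Duration approximation: ΔP/P ≈ -D_mod · Δy = -11.05 × (-0.0155) = +0.171275.
ΔP ≈ 107.39 × (+0.171275) = +18.39322225.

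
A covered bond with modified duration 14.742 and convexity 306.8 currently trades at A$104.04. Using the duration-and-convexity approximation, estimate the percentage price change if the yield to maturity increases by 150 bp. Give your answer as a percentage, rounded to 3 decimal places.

-18.662%

Duration effect: -D_mod·Δy = -14.742 × (+0.015) = -0.221130
Convexity effect: ½·C·(Δy)² = 0.5 × 306.8 × (0.015)² = +0.0345150
ΔP/P ≈ -0.221130 + 0.0345150 = -0.186615
= -18.6615%.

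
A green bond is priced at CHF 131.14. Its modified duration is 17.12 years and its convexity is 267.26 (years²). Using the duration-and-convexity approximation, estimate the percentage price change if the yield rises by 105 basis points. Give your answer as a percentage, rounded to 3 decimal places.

-16.503%

Duration effect: -D_mod·Δy = -17.12 × (+0.0105) = -0.179760
Convexity effect: ½·C·(Δy)² = 0.5 × 267.26 × (0.0105)² = +0.0147327075
ΔP/P ≈ -0.179760 + 0.0147327075 = -0.1650272925
= -16.50272925%.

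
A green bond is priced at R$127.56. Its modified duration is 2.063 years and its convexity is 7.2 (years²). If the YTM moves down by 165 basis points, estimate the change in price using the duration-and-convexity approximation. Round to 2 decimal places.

Duration effect: -D_mod·Δy = -2.063 × (-0.0165) = +0.0340395
Convexity effect: ½·C·(Δy)² = 0.5 × 7.2 × (-0.0165)² = +0.0009801
ΔP/P ≈ +0.0340395 + 0.0009801 = +0.0350196
ΔP ≈ 127.56 × (+0.0350196) = +4.467100176.

+R$4.47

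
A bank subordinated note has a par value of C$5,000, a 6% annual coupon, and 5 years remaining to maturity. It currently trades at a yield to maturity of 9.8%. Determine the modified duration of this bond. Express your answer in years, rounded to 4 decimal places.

Periodic yield y = 0.098. First find Macaulay duration:
  t   CF        PV=CF/(1+0.098)^t    t·PV
  1       300.00       273.2240       273.2240
  2       300.00       248.8379       497.6759
  3       300.00       226.6283       679.8850
  4       300.00       206.4010       825.6042
  5     5,300.00     3,320.9640    16,604.8200
  Σ                  4,276.0554    18,881.2092
P = 4,276.0554; Macaulay duration = 18,881.2092 / 4,276.0554 = 4.41557 years.
Modified duration = D_Mac / (1 + y) = 4.41557 / 1.098 = 4.02146 years.

4.0215 years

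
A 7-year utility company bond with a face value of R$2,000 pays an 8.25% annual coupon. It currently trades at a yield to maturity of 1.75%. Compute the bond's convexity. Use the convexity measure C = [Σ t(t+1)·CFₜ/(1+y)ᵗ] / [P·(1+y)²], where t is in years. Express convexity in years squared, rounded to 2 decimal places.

With y = 0.0175:
  t   CF        PV=CF/(1+0.0175)^t    t·PV        t(t+1)·PV
  1       165.00       162.1622       162.1622         324.3243
  2       165.00       159.3731       318.7463         956.2388
  3       165.00       156.6321       469.8962       1,879.5849
  4       165.00       153.9382       615.7526       3,078.7631
  5       165.00       151.2906       756.4528       4,538.7171
  6       165.00       148.6885       892.1311       6,244.9178
  7     2,165.00     1,917.4188    13,421.9314     107,375.4514
  Σ                  2,849.5034    16,637.0726     124,397.9973
P = 2,849.5034.
Convexity = Σ t(t+1)·PV / [P·(1+y)²] = 124,397.9973 / (2,849.5034 × 1.035306) = 42.16726.

42.17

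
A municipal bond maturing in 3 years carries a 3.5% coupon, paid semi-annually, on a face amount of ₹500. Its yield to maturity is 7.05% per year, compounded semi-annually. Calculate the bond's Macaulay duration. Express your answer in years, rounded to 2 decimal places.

Periodic yield y = 0.03525. Discount each cash flow and weight by its period:
  t   CF        PV=CF/(1+0.03525)^t    t·PV
  1         8.75         8.4521         8.4521
  2         8.75         8.1643        16.3285
  3         8.75         7.8863        23.6588
  4         8.75         7.6178        30.4710
  5         8.75         7.3584        36.7919
  6       508.75       413.2692     2,479.6149
  Σ                    452.7479     2,595.3173
Price P = Σ PV = 452.7479.
Macaulay duration = Σ(t·PV) / P = 2,595.3173 / 452.7479 = 5.73237 half-year periods.
In years: 5.73237 / 2 = 2.86618 years.

2.87 years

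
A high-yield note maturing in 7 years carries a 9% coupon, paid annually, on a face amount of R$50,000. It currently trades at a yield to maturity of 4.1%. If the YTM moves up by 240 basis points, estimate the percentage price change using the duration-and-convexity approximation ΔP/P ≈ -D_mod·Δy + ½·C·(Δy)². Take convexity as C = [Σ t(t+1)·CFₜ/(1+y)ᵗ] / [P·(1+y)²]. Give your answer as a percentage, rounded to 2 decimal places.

With y = 0.041:
  t   CF        PV=CF/(1+0.041)^t    t·PV        t(t+1)·PV
  1     4,500.00     4,322.7666     4,322.7666       8,645.5331
  2     4,500.00     4,152.5135     8,305.0270      24,915.0811
  3     4,500.00     3,988.9659    11,966.8977      47,867.5910
  4     4,500.00     3,831.8597    15,327.4387      76,637.1934
  5     4,500.00     3,680.9411    18,404.7054     110,428.2325
  6     4,500.00     3,535.9665    21,215.7988     148,510.5913
  7    54,500.00    41,137.8316   287,964.8210   2,303,718.5678
  Σ                 64,650.8448   367,507.4552   2,720,722.7901
P = 64,650.8448; D_Mac = 5.68450 yrs; D_mod = 5.46061 yrs; C = 38.83369.
Duration effect: -5.46061 × (+0.024) = -0.131055
Convexity effect: 0.5 × 38.83369 × (0.024)² = +0.0111841
ΔP/P ≈ -0.131055 + 0.0111841 = -0.119871 = -11.9871%.

-11.99%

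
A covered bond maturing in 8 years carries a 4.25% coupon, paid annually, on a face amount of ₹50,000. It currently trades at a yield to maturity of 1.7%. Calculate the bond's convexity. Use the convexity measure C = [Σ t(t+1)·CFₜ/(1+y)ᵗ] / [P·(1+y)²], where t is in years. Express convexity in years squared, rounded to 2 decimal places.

58.62

With y = 0.017:
  t   CF        PV=CF/(1+0.017)^t    t·PV        t(t+1)·PV
  1     2,125.00     2,089.4789     2,089.4789       4,178.9577
  2     2,125.00     2,054.5515     4,109.1030      12,327.3089
  3     2,125.00     2,020.2079     6,060.6238      24,242.4954
  4     2,125.00     1,986.4385     7,945.7540      39,728.7699
  5     2,125.00     1,953.2335     9,766.1676      58,597.0057
  6     2,125.00     1,920.5836    11,523.5016      80,664.5113
  7     2,125.00     1,888.4795    13,219.3562     105,754.8494
  8    52,125.00    45,548.9578   364,391.6626   3,279,524.9632
  Σ                 59,461.9312   419,105.6476   3,605,018.8616
P = 59,461.9312.
Convexity = Σ t(t+1)·PV / [P·(1+y)²] = 3,605,018.8616 / (59,461.9312 × 1.034289) = 58.61741.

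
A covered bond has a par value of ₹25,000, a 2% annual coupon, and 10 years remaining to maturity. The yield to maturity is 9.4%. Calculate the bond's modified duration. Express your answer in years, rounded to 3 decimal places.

8.010 years

Periodic yield y = 0.094. First find Macaulay duration:
  t   CF        PV=CF/(1+0.094)^t    t·PV
  1       500.00       457.0384       457.0384
  2       500.00       417.7682       835.5364
  3       500.00       381.8722     1,145.6166
  4       500.00       349.0605     1,396.2420
  5       500.00       319.0681     1,595.3405
  6       500.00       291.6527     1,749.9165
  7       500.00       266.5930     1,866.1510
  8       500.00       243.6865     1,949.4918
  9       500.00       222.7482     2,004.7334
  10   25,500.00    10,384.0545   103,840.5454
  Σ                 13,333.5423   116,840.6120
P = 13,333.5423; Macaulay duration = 116,840.6120 / 13,333.5423 = 8.76291 years.
Modified duration = D_Mac / (1 + y) = 8.76291 / 1.094 = 8.00997 years.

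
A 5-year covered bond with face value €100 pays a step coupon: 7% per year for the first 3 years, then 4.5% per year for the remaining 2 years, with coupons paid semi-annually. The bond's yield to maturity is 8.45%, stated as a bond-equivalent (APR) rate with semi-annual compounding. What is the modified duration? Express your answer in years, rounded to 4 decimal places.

Periodic yield y = 0.04225. First find Macaulay duration:
  t   CF        PV=CF/(1+0.04225)^t    t·PV
  1         3.50         3.3581         3.3581
  2         3.50         3.2220         6.4440
  3         3.50         3.0914         9.2741
  4         3.50         2.9661        11.8643
  5         3.50         2.8458        14.2291
  6         3.50         2.7305        16.3828
  7         2.25         1.6841        11.7890
  8         2.25         1.6159        12.9270
  9         2.25         1.5504        13.9533
  10      102.25        67.5996       675.9962
  Σ                     90.6639       776.2180
P = 90.6639; Macaulay duration = 776.2180 / 90.6639 = 8.56149 half-year periods = 4.28075 years.
Modified duration = D_Mac / (1 + y) = 4.28075 / 1.04225 = 4.10722 years.

4.1072 years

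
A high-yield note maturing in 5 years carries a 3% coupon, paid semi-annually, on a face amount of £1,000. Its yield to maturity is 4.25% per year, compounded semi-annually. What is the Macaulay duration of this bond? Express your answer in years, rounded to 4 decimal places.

Periodic yield y = 0.02125. Discount each cash flow and weight by its period:
  t   CF        PV=CF/(1+0.02125)^t    t·PV
  1        15.00        14.6879        14.6879
  2        15.00        14.3823        28.7645
  3        15.00        14.0830        42.2490
  4        15.00        13.7900        55.1598
  5        15.00        13.5030        67.5151
  6        15.00        13.2221        79.3323
  7        15.00        12.9469        90.6285
  8        15.00        12.6775       101.4203
  9        15.00        12.4137       111.7237
  10    1,015.00       822.5179     8,225.1788
  Σ                    944.2242     8,816.6598
Price P = Σ PV = 944.2242.
Macaulay duration = Σ(t·PV) / P = 8,816.6598 / 944.2242 = 9.33746 half-year periods.
In years: 9.33746 / 2 = 4.66873 years.

4.6687 years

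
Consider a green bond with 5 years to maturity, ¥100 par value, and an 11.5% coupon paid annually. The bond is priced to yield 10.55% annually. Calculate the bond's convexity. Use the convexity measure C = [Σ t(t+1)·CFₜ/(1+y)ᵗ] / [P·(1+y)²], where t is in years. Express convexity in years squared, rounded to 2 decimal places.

With y = 0.1055:
  t   CF        PV=CF/(1+0.1055)^t    t·PV        t(t+1)·PV
  1        11.50        10.4025        10.4025          20.8051
  2        11.50         9.4098        18.8196          56.4588
  3        11.50         8.5118        25.5354         102.1416
  4        11.50         7.6995        30.7980         153.9901
  5       111.50        67.5276       337.6379       2,025.8272
  Σ                    103.5512       423.1934       2,359.2228
P = 103.5512.
Convexity = Σ t(t+1)·PV / [P·(1+y)²] = 2,359.2228 / (103.5512 × 1.222130) = 18.64216.

18.64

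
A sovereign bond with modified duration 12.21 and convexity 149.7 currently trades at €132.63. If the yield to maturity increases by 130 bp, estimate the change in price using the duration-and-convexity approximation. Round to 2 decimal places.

Duration effect: -D_mod·Δy = -12.21 × (+0.013) = -0.158730
Convexity effect: ½·C·(Δy)² = 0.5 × 149.7 × (0.013)² = +0.01264965
ΔP/P ≈ -0.158730 + 0.01264965 = -0.14608035
ΔP ≈ 132.63 × (-0.14608035) = -19.3746368205.

-€19.37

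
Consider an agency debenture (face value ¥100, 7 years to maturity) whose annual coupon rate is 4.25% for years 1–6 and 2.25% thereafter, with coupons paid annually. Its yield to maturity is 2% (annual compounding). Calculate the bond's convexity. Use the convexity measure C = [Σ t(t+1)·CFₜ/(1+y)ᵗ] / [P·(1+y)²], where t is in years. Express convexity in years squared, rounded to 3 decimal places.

With y = 0.02:
  t   CF        PV=CF/(1+0.02)^t    t·PV        t(t+1)·PV
  1         4.25         4.1667         4.1667           8.3333
  2         4.25         4.0850         8.1699          24.5098
  3         4.25         4.0049        12.0146          48.0584
  4         4.25         3.9263        15.7054          78.5269
  5         4.25         3.8494        19.2468         115.4807
  6         4.25         3.7739        22.6433         158.5029
  7       102.25        89.0148       623.1034       4,984.8276
  Σ                    112.8209       705.0501       5,418.2396
P = 112.8209.
Convexity = Σ t(t+1)·PV / [P·(1+y)²] = 5,418.2396 / (112.8209 × 1.040400) = 46.16028.

46.160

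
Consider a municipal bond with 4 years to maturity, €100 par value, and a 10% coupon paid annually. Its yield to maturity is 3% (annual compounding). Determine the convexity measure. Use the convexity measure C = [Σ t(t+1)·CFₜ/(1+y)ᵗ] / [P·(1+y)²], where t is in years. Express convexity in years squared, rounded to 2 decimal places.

16.01

With y = 0.03:
  t   CF        PV=CF/(1+0.03)^t    t·PV        t(t+1)·PV
  1        10.00         9.7087         9.7087          19.4175
  2        10.00         9.4260        18.8519          56.5558
  3        10.00         9.1514        27.4542         109.8170
  4       110.00        97.7336       390.9343       1,954.6715
  Σ                    126.0197       446.9492       2,140.4617
P = 126.0197.
Convexity = Σ t(t+1)·PV / [P·(1+y)²] = 2,140.4617 / (126.0197 × 1.060900) = 16.01012.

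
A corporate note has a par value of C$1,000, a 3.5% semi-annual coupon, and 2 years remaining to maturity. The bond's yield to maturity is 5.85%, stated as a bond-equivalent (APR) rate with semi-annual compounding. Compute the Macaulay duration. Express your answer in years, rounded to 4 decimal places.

Periodic yield y = 0.02925. Discount each cash flow and weight by its period:
  t   CF        PV=CF/(1+0.02925)^t    t·PV
  1        17.50        17.0027        17.0027
  2        17.50        16.5195        33.0390
  3        17.50        16.0500        48.1500
  4     1,017.50       906.6735     3,626.6939
  Σ                    956.2456     3,724.8856
Price P = Σ PV = 956.2456.
Macaulay duration = Σ(t·PV) / P = 3,724.8856 / 956.2456 = 3.89532 half-year periods.
In years: 3.89532 / 2 = 1.94766 years.

1.9477 years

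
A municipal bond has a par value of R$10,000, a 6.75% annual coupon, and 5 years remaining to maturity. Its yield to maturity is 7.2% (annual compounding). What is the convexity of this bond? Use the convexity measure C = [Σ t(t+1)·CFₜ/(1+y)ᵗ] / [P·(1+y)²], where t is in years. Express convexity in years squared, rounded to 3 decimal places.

21.966

With y = 0.072:
  t   CF        PV=CF/(1+0.072)^t    t·PV        t(t+1)·PV
  1       675.00       629.6642       629.6642       1,259.3284
  2       675.00       587.3733     1,174.7466       3,524.2398
  3       675.00       547.9229     1,643.7686       6,575.0743
  4       675.00       511.1221     2,044.4883      10,222.4413
  5    10,675.00     7,540.3926    37,701.9629     226,211.7771
  Σ                  9,816.4750    43,194.6305     247,792.8609
P = 9,816.4750.
Convexity = Σ t(t+1)·PV / [P·(1+y)²] = 247,792.8609 / (9,816.4750 × 1.149184) = 21.96563.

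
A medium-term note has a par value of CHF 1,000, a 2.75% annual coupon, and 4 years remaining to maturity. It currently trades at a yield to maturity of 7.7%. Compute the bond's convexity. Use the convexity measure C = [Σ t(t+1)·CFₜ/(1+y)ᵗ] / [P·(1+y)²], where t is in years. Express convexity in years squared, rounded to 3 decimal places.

With y = 0.077:
  t   CF        PV=CF/(1+0.077)^t    t·PV        t(t+1)·PV
  1        27.50        25.5339        25.5339          51.0678
  2        27.50        23.7083        47.4167         142.2501
  3        27.50        22.0133        66.0400         264.1599
  4     1,027.50       763.6934     3,054.7735      15,273.8673
  Σ                    834.9489     3,193.7640      15,731.3450
P = 834.9489.
Convexity = Σ t(t+1)·PV / [P·(1+y)²] = 15,731.3450 / (834.9489 × 1.159929) = 16.24331.

16.243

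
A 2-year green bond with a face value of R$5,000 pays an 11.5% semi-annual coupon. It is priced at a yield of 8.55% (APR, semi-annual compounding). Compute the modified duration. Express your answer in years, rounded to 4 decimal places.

Periodic yield y = 0.04275. First find Macaulay duration:
  t   CF        PV=CF/(1+0.04275)^t    t·PV
  1       287.50       275.7133       275.7133
  2       287.50       264.4097       528.8195
  3       287.50       253.5696       760.7089
  4     5,287.50     4,472.2862    17,889.1447
  Σ                  5,265.9788    19,454.3864
P = 5,265.9788; Macaulay duration = 19,454.3864 / 5,265.9788 = 3.69435 half-year periods = 1.84718 years.
Modified duration = D_Mac / (1 + y) = 1.84718 / 1.04275 = 1.77145 years.

1.7714 years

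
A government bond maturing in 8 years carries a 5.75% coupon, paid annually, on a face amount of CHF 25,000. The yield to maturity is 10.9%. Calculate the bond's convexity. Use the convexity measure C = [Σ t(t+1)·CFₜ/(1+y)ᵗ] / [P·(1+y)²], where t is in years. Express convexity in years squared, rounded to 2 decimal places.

With y = 0.109:
  t   CF        PV=CF/(1+0.109)^t    t·PV        t(t+1)·PV
  1     1,437.50     1,296.2128     1,296.2128       2,592.4256
  2     1,437.50     1,168.8123     2,337.6245       7,012.8736
  3     1,437.50     1,053.9335     3,161.8005      12,647.2022
  4     1,437.50       950.3458     3,801.3833      19,006.9164
  5     1,437.50       856.9394     4,284.6971      25,708.1827
  6     1,437.50       772.7136     4,636.2818      32,453.9727
  7     1,437.50       696.7661     4,877.3629      39,018.9032
  8    26,437.50    11,554.9485    92,439.5883     831,956.2946
  Σ                 18,350.6721   116,834.9513     970,396.7709
P = 18,350.6721.
Convexity = Σ t(t+1)·PV / [P·(1+y)²] = 970,396.7709 / (18,350.6721 × 1.229881) = 42.99662.

43.00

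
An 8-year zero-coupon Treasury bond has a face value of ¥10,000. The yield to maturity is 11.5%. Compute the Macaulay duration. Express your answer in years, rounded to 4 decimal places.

A zero-coupon bond has a single cash flow at maturity, so its Macaulay duration equals its maturity: 8 years.

8.0000 years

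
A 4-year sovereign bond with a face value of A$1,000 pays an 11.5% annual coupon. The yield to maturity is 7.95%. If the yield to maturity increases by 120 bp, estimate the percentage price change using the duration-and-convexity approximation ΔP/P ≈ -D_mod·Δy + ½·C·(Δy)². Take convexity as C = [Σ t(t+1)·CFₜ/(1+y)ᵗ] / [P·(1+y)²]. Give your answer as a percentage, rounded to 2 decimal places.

-3.74%

With y = 0.0795:
  t   CF        PV=CF/(1+0.0795)^t    t·PV        t(t+1)·PV
  1       115.00       106.5308       106.5308         213.0616
  2       115.00        98.6853       197.3706         592.1119
  3       115.00        91.4176       274.2529       1,097.0114
  4     1,115.00       821.0777     3,284.3110      16,421.5549
  Σ                  1,117.7115     3,862.4653      18,323.7398
P = 1,117.7115; D_Mac = 3.45569 yrs; D_mod = 3.20120 yrs; C = 14.06822.
Duration effect: -3.20120 × (+0.012) = -0.038414
Convexity effect: 0.5 × 14.06822 × (0.012)² = +0.0010129
ΔP/P ≈ -0.038414 + 0.0010129 = -0.037401 = -3.7401%.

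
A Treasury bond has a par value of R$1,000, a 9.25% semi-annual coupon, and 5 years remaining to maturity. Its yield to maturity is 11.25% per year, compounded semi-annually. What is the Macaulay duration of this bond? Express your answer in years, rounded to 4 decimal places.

Periodic yield y = 0.05625. Discount each cash flow and weight by its period:
  t   CF        PV=CF/(1+0.05625)^t    t·PV
  1        46.25        43.7870        43.7870
  2        46.25        41.4551        82.9103
  3        46.25        39.2475       117.7424
  4        46.25        37.1574       148.6294
  5        46.25        35.1786       175.8928
  6        46.25        33.3052       199.8309
  7        46.25        31.5315       220.7205
  8        46.25        29.8523       238.8185
  9        46.25        28.2625       254.3629
  10    1,046.25       605.2966     6,052.9662
  Σ                    925.0736     7,535.6609
Price P = Σ PV = 925.0736.
Macaulay duration = Σ(t·PV) / P = 7,535.6609 / 925.0736 = 8.14601 half-year periods.
In years: 8.14601 / 2 = 4.07301 years.

4.0730 years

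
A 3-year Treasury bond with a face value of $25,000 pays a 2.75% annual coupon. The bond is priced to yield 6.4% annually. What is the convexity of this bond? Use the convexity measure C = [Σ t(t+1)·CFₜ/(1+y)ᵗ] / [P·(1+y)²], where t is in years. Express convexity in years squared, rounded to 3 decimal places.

10.204

With y = 0.064:
  t   CF        PV=CF/(1+0.064)^t    t·PV        t(t+1)·PV
  1       687.50       646.1466       646.1466       1,292.2932
  2       687.50       607.2807     1,214.5613       3,643.6839
  3    25,687.50    21,325.3887    63,976.1660     255,904.6641
  Σ                 22,578.8159    65,836.8740     260,840.6413
P = 22,578.8159.
Convexity = Σ t(t+1)·PV / [P·(1+y)²] = 260,840.6413 / (22,578.8159 × 1.132096) = 10.20448.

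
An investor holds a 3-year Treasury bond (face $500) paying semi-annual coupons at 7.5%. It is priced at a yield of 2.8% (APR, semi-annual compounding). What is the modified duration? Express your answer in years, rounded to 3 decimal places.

2.722 years

Periodic yield y = 0.014. First find Macaulay duration:
  t   CF        PV=CF/(1+0.014)^t    t·PV
  1        18.75        18.4911        18.4911
  2        18.75        18.2358        36.4716
  3        18.75        17.9840        53.9521
  4        18.75        17.7357        70.9430
  5        18.75        17.4909        87.4544
  6       518.75       477.2329     2,863.3974
  Σ                    567.1705     3,130.7097
P = 567.1705; Macaulay duration = 3,130.7097 / 567.1705 = 5.51987 half-year periods = 2.75994 years.
Modified duration = D_Mac / (1 + y) = 2.75994 / 1.014 = 2.72183 years.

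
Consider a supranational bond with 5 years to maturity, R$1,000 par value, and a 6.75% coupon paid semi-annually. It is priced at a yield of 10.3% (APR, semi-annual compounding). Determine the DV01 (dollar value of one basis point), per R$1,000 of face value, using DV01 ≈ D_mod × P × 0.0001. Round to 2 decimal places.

R$0.35

Periodic yield y = 0.0515.
  t   CF        PV=CF/(1+0.0515)^t    t·PV
  1        33.75        32.0970        32.0970
  2        33.75        30.5250        61.0499
  3        33.75        29.0299        87.0898
  4        33.75        27.6081       110.4324
  5        33.75        26.2559       131.2796
  6        33.75        24.9700       149.8199
  7        33.75        23.7470       166.2290
  8        33.75        22.5839       180.6715
  9        33.75        21.4778       193.3004
  10    1,033.75       625.6375     6,256.3747
  Σ                    863.9321     7,368.3443
P = 863.9321; D_Mac = 8.52885 half-year periods = 4.26442 yrs; D_mod = 4.05556 yrs.
DV01 ≈ 4.05556 × 863.9321 × 0.0001 = 0.350373.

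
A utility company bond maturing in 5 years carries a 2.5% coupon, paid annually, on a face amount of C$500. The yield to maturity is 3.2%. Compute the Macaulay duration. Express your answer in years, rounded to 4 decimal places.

Periodic yield y = 0.032. Discount each cash flow and weight by its year:
  t   CF        PV=CF/(1+0.032)^t    t·PV
  1        12.50        12.1124        12.1124
  2        12.50        11.7368        23.4736
  3        12.50        11.3729        34.1187
  4        12.50        11.0202        44.0810
  5       512.50       437.8198     2,189.0989
  Σ                    484.0621     2,302.8846
Price P = Σ PV = 484.0621.
Macaulay duration = Σ(t·PV) / P = 2,302.8846 / 484.0621 = 4.75742 years.

4.7574 years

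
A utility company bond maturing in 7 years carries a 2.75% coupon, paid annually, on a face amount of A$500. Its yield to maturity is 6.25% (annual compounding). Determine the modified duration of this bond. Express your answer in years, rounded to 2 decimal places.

6.01 years

Periodic yield y = 0.0625. First find Macaulay duration:
  t   CF        PV=CF/(1+0.0625)^t    t·PV
  1        13.75        12.9412        12.9412
  2        13.75        12.1799        24.3599
  3        13.75        11.4635        34.3904
  4        13.75        10.7891        43.1566
  5        13.75        10.1545        50.7724
  6        13.75         9.5572        57.3430
  7       513.75       336.0851     2,352.5957
  Σ                    403.1705     2,575.5592
P = 403.1705; Macaulay duration = 2,575.5592 / 403.1705 = 6.38826 years.
Modified duration = D_Mac / (1 + y) = 6.38826 / 1.0625 = 6.01248 years.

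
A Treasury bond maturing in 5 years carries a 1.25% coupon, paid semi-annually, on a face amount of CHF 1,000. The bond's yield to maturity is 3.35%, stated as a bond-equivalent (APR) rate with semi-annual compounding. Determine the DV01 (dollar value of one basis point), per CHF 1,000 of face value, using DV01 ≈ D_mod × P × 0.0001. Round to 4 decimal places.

CHF 0.4316

Periodic yield y = 0.01675.
  t   CF        PV=CF/(1+0.01675)^t    t·PV
  1         6.25         6.1470         6.1470
  2         6.25         6.0458        12.0915
  3         6.25         5.9462        17.8385
  4         6.25         5.8482        23.3929
  5         6.25         5.7519        28.7594
  6         6.25         5.6571        33.9427
  7         6.25         5.5639        38.9474
  8         6.25         5.4723        43.7781
  9         6.25         5.3821        48.4390
  10    1,006.25       852.2443     8,522.4426
  Σ                    904.0587     8,775.7790
P = 904.0587; D_Mac = 9.70709 half-year periods = 4.85354 yrs; D_mod = 4.77359 yrs.
DV01 ≈ 4.77359 × 904.0587 × 0.0001 = 0.431560.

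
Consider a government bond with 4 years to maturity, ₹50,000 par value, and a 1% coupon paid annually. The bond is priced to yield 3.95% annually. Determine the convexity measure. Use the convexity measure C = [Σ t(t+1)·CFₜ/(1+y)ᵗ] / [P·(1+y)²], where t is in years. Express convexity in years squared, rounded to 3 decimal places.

18.121

With y = 0.0395:
  t   CF        PV=CF/(1+0.0395)^t    t·PV        t(t+1)·PV
  1       500.00       481.0005       481.0005         962.0010
  2       500.00       462.7229       925.4459       2,776.3376
  3       500.00       445.1399     1,335.4197       5,341.6788
  4    50,500.00    43,250.7262   173,002.9046     865,014.5232
  Σ                 44,639.5895   175,744.7707     874,094.5405
P = 44,639.5895.
Convexity = Σ t(t+1)·PV / [P·(1+y)²] = 874,094.5405 / (44,639.5895 × 1.080560) = 18.12129.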